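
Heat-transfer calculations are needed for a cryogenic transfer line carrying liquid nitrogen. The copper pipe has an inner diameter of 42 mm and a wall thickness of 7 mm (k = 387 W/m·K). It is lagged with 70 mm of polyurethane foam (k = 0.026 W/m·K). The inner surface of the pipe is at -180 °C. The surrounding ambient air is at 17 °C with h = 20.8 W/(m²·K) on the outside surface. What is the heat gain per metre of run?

q′ ≈ 25.4 W/m

Radial resistances (cylindrical: R_cond = ln(r_o/r_i)/(2πkL), R_conv = 1/(h·2πrL)):
R_copper pipe wall = ln(28/21)/(2π×387×1) = 1.183×10^-4 K/W
R_polyurethane foam = ln(98/28)/(2π×0.026×1) = 7.669 K/W
R_outer film = 1/(h_o·2πr_oL) = 1/(20.8×2π×0.098×1) = 0.07808 K/W
R_total = 7.747 K/W
Q = ΔT/R_total = 197/7.747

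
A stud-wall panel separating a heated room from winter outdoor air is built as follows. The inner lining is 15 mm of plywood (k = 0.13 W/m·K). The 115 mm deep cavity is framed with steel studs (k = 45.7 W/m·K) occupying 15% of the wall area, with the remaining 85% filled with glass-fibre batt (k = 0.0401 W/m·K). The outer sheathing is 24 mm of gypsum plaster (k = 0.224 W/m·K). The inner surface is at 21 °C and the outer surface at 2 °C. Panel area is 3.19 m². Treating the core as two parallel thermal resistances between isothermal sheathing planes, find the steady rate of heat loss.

Q ≈ 253 W

Sheathing layers in series; stud and cavity paths in parallel between them.
R_inner = 0.015/(0.13×3.19) = 0.03617 K/W
R_stud  = 0.115/(45.7×0.15×3.19) = 0.005259 K/W
R_cav   = 0.115/(0.0401×0.85×3.19) = 1.058 K/W
1/R_core = 1/R_stud + 1/R_cav → R_core = 0.005233 K/W
R_outer = 0.024/(0.224×3.19) = 0.03359 K/W
R_total = 0.07499 K/W
Q = ΔT/R_total = 19/0.07499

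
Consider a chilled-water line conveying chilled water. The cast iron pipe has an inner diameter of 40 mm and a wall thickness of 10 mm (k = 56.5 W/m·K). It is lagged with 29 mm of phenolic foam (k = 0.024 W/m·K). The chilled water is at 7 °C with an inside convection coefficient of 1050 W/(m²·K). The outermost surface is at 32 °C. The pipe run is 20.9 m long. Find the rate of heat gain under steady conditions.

Q ≈ 116 W

Treating each annulus and film as a series resistance:
R_inner film = 1/(h_i·2πr₁L) = 1/(1050×2π×0.02×20.9) = 3.626×10^-4 K/W
R_cast iron pipe wall = ln(30/20)/(2π×56.5×20.9) = 5.465×10^-5 K/W
R_phenolic foam = ln(59/30)/(2π×0.024×20.9) = 0.2146 K/W
R_total = 0.215 K/W
Q = ΔT/R_total = 25/0.215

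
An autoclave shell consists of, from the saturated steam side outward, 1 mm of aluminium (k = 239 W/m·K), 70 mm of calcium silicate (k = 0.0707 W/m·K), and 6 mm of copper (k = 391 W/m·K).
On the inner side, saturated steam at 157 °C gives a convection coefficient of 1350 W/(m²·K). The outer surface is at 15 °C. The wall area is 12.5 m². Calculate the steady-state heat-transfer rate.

Q ≈ 1790 W

Model the wall as resistances in series:
R_inner film = 1/(h_i·A) = 1/(1350×12.5) = 5.926×10^-5 K/W
R_aluminium = L/(kA) = 0.001/(239×12.5) = 3.347×10^-7 K/W
R_calcium silicate = L/(kA) = 0.07/(0.0707×12.5) = 0.07921 K/W
R_copper = L/(kA) = 0.006/(391×12.5) = 1.228×10^-6 K/W
R_total = 0.07927 K/W
Q = ΔT / R_total = 142 / 0.07927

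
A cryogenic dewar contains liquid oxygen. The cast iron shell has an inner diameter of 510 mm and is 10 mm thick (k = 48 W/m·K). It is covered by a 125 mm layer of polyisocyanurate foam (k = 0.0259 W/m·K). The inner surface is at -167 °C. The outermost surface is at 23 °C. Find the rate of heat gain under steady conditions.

Q ≈ 51.1 W

For a spherical shell R = (1/r₁ − 1/r₂)/(4πk); film R = 1/(h·4πr²). In series:
R_cast iron shell = (1/0.255 − 1/0.265)/(4π×48) = 2.453×10^-4 K/W
R_polyisocyanurate foam = (1/0.265 − 1/0.39)/(4π×0.0259) = 3.716 K/W
R_total = 3.716 K/W
Q = ΔT/R_total = 190/3.716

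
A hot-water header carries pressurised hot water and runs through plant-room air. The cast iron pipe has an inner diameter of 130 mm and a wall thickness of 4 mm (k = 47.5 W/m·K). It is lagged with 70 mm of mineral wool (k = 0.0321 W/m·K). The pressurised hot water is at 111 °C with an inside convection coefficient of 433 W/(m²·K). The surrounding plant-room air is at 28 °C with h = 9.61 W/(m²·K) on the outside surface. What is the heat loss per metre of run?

q′ ≈ 23.1 W/m

Treating each annulus and film as a series resistance:
R_inner film = 1/(h_i·2πr₁L) = 1/(433×2π×0.065×1) = 0.005655 K/W
R_cast iron pipe wall = ln(69/65)/(2π×47.5×1) = 2.001×10^-4 K/W
R_mineral wool = ln(139/69)/(2π×0.0321×1) = 3.472 K/W
R_outer film = 1/(h_o·2πr_oL) = 1/(9.61×2π×0.139×1) = 0.1191 K/W
R_total = 3.597 K/W
Q = ΔT/R_total = 83/3.597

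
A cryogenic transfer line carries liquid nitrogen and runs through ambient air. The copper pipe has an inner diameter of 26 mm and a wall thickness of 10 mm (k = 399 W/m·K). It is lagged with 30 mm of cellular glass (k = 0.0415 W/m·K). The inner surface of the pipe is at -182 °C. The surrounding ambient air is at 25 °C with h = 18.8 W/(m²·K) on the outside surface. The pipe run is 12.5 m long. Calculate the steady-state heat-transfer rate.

Q ≈ 770 W

Per-layer cylindrical resistances, series-summed:
R_copper pipe wall = ln(23/13)/(2π×399×12.5) = 1.821×10^-5 K/W
R_cellular glass = ln(53/23)/(2π×0.0415×12.5) = 0.2561 K/W
R_outer film = 1/(h_o·2πr_oL) = 1/(18.8×2π×0.053×12.5) = 0.01278 K/W
R_total = 0.2689 K/W
Q = ΔT/R_total = 207/0.2689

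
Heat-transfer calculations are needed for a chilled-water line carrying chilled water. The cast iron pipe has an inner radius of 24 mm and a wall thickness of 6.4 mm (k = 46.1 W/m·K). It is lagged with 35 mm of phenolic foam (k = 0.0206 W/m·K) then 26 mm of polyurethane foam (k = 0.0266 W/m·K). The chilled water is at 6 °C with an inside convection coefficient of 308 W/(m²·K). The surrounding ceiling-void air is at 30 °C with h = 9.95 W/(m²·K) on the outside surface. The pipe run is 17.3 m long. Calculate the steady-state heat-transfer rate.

Treating each annulus and film as a series resistance:
R_inner film = 1/(h_i·2πr₁L) = 1/(308×2π×0.024×17.3) = 0.001245 K/W
R_cast iron pipe wall = ln(30.4/24)/(2π×46.1×17.3) = 4.717×10^-5 K/W
R_phenolic foam = ln(65.4/30.4)/(2π×0.0206×17.3) = 0.3421 K/W
R_polyurethane foam = ln(91.4/65.4)/(2π×0.0266×17.3) = 0.1158 K/W
R_outer film = 1/(h_o·2πr_oL) = 1/(9.95×2π×0.0914×17.3) = 0.01012 K/W
R_total = 0.4693 K/W
Q = ΔT/R_total = 24/0.4693

Q ≈ 51.1 W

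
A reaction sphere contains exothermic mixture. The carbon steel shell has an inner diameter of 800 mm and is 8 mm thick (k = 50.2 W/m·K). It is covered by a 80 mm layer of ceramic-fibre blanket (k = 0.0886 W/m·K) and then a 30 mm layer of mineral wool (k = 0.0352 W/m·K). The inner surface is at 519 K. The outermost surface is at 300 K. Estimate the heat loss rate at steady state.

For a spherical shell R = (1/r₁ − 1/r₂)/(4πk); film R = 1/(h·4πr²). In series:
R_carbon steel shell = (1/0.4 − 1/0.408)/(4π×50.2) = 7.771×10^-5 K/W
R_ceramic-fibre blanket = (1/0.408 − 1/0.488)/(4π×0.0886) = 0.3609 K/W
R_mineral wool = (1/0.488 − 1/0.518)/(4π×0.0352) = 0.2683 K/W
R_total = 0.6293 K/W
Q = ΔT/R_total = 219/0.6293

Q ≈ 348 W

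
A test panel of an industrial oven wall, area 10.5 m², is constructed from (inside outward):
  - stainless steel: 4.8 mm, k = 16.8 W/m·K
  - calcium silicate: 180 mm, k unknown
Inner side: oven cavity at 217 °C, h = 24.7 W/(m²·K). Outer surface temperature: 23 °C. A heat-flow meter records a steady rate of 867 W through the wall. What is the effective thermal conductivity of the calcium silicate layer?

Treating each layer as a thermal resistance in series:
R_inner film = 1/(h_i·A) = 1/(24.7×10.5) = 0.003856 K/W
R_stainless steel = L/(kA) = 0.0048/(16.8×10.5) = 2.721×10^-5 K/W
Sum of known resistances R_other = 0.003883 K/W
Total R = ΔT/Q = 194/867 = 0.2238 K/W
R_calcium silicate = R_total − R_other = 0.2199 K/W
k = L/(R·A) = 0.18/(0.2199×10.5)

k ≈ 0.078 W/(m·K)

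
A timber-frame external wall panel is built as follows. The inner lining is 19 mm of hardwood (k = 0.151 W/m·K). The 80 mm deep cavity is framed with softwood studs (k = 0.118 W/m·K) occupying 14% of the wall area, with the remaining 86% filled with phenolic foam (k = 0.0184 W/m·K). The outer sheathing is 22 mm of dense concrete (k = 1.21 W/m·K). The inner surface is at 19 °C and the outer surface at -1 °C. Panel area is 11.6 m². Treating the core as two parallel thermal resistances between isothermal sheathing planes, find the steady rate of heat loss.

Sheathing layers in series; stud and cavity paths in parallel between them.
R_inner = 0.019/(0.151×11.6) = 0.01085 K/W
R_stud  = 0.08/(0.118×0.14×11.6) = 0.4175 K/W
R_cav   = 0.08/(0.0184×0.86×11.6) = 0.4358 K/W
1/R_core = 1/R_stud + 1/R_cav → R_core = 0.2132 K/W
R_outer = 0.022/(1.21×11.6) = 0.001567 K/W
R_total = 0.2256 K/W
Q = ΔT/R_total = 20/0.2256

Q ≈ 88.6 W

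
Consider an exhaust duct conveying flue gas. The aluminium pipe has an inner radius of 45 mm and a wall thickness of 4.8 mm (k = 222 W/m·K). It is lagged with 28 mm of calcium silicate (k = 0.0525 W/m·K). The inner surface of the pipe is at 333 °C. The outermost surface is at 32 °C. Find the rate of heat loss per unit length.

q′ ≈ 223 W/m

Cylindrical conduction, so R = ln(r₂/r₁)/(2πkL) per layer, in series:
R_aluminium pipe wall = ln(49.8/45)/(2π×222×1) = 7.266×10^-5 K/W
R_calcium silicate = ln(77.8/49.8)/(2π×0.0525×1) = 1.352 K/W
R_total = 1.353 K/W
Q = ΔT/R_total = 301/1.353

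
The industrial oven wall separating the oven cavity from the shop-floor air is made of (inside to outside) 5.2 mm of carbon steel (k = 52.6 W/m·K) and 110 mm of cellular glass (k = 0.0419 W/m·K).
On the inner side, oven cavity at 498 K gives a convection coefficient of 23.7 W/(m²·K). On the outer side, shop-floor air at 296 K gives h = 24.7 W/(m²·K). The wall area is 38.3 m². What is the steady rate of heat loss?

Q ≈ 2860 W

Thermal resistances in series:
R_inner film = 1/(h_i·A) = 1/(23.7×38.3) = 0.001102 K/W
R_carbon steel = L/(kA) = 0.0052/(52.6×38.3) = 2.581×10^-6 K/W
R_cellular glass = L/(kA) = 0.11/(0.0419×38.3) = 0.06855 K/W
R_outer film = 1/(h_o·A) = 1/(24.7×38.3) = 0.001057 K/W
R_total = 0.07071 K/W
Q = ΔT / R_total = 202 / 0.07071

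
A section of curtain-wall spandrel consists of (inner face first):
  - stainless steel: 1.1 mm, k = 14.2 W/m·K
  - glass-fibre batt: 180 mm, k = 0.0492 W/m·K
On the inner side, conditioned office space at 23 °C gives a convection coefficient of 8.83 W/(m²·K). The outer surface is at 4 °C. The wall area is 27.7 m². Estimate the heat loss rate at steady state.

Q ≈ 140 W

Series thermal resistances:
R_inner film = 1/(h_i·A) = 1/(8.83×27.7) = 0.004088 K/W
R_stainless steel = L/(kA) = 0.0011/(14.2×27.7) = 2.797×10^-6 K/W
R_glass-fibre batt = L/(kA) = 0.18/(0.0492×27.7) = 0.1321 K/W
R_total = 0.1362 K/W
Q = ΔT / R_total = 19 / 0.1362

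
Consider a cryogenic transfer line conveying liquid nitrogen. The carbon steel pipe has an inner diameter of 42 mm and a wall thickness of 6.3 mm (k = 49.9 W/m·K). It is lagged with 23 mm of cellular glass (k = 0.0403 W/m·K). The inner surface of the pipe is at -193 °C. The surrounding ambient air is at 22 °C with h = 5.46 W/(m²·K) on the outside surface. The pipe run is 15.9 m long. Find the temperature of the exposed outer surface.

Treating each annulus and film as a series resistance:
R_carbon steel pipe wall = ln(27.3/21)/(2π×49.9×15.9) = 5.263×10^-5 K/W
R_cellular glass = ln(50.3/27.3)/(2π×0.0403×15.9) = 0.1518 K/W
R_outer film = 1/(h_o·2πr_oL) = 1/(5.46×2π×0.0503×15.9) = 0.03645 K/W
R_total = 0.1883 K/W
Q = ΔT/R_total = 215/0.1883
Q = 1140 W
T_interface = T_inner + Q·ΣR(inner→interface) = -193 + 1140×0.1518

T ≈ -19.6 °C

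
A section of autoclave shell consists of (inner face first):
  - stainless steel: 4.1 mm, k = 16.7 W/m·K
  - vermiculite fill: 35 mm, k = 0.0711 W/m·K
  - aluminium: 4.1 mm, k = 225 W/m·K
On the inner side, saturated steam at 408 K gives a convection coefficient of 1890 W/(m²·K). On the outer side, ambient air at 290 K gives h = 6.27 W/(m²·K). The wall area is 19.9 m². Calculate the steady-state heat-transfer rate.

Treating each layer as a thermal resistance in series:
R_inner film = 1/(h_i·A) = 1/(1890×19.9) = 2.659×10^-5 K/W
R_stainless steel = L/(kA) = 0.0041/(16.7×19.9) = 1.234×10^-5 K/W
R_vermiculite fill = L/(kA) = 0.035/(0.0711×19.9) = 0.02474 K/W
R_aluminium = L/(kA) = 0.0041/(225×19.9) = 9.157×10^-7 K/W
R_outer film = 1/(h_o·A) = 1/(6.27×19.9) = 0.008015 K/W
R_total = 0.03279 K/W
Q = ΔT / R_total = 118 / 0.03279

Q ≈ 3600 W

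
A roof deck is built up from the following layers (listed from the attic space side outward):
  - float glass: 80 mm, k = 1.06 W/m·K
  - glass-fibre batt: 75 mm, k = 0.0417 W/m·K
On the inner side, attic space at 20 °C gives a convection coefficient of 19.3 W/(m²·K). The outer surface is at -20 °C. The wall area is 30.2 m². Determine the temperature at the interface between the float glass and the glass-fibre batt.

Model the wall as resistances in series:
R_inner film = 1/(h_i·A) = 1/(19.3×30.2) = 0.001716 K/W
R_float glass = L/(kA) = 0.08/(1.06×30.2) = 0.002499 K/W
R_glass-fibre batt = L/(kA) = 0.075/(0.0417×30.2) = 0.05956 K/W
R_total = 0.06377 K/W;  Q = ΔT/R_total = 40/0.06377 = 627.3 W
T_interface = T_inner − Q·ΣR(inner→interface) = 20 − 627×0.004215

T ≈ 17.4 °C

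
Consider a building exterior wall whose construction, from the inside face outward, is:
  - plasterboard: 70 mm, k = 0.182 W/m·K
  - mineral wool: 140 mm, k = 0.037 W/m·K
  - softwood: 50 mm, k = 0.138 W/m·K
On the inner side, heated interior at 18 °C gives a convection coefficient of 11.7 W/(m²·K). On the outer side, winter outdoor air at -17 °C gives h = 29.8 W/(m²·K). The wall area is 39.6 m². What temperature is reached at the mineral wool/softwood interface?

T ≈ -14 °C

Model the wall as resistances in series:
R_inner film = 1/(h_i·A) = 1/(11.7×39.6) = 0.002158 K/W
R_plasterboard = L/(kA) = 0.07/(0.182×39.6) = 0.009713 K/W
R_mineral wool = L/(kA) = 0.14/(0.037×39.6) = 0.09555 K/W
R_softwood = L/(kA) = 0.05/(0.138×39.6) = 0.009149 K/W
R_outer film = 1/(h_o·A) = 1/(29.8×39.6) = 8.474×10^-4 K/W
R_total = 0.1174 K/W;  Q = ΔT/R_total = 35/0.1174 = 298.1 W
T_interface = T_inner − Q·ΣR(inner→interface) = 18 − 298×0.1074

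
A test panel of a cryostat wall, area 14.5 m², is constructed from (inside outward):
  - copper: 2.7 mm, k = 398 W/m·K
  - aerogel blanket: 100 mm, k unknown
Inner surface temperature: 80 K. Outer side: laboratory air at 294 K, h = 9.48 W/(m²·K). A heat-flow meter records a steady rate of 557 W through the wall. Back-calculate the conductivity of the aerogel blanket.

Model the wall as resistances in series:
R_copper = L/(kA) = 0.0027/(398×14.5) = 4.679×10^-7 K/W
R_outer film = 1/(h_o·A) = 1/(9.48×14.5) = 0.007275 K/W
Sum of known resistances R_other = 0.007275 K/W
Total R = ΔT/Q = 214/557 = 0.3842 K/W
R_aerogel blanket = R_total − R_other = 0.3769 K/W
k = L/(R·A) = 0.1/(0.3769×14.5)

k ≈ 0.0183 W/(m·K)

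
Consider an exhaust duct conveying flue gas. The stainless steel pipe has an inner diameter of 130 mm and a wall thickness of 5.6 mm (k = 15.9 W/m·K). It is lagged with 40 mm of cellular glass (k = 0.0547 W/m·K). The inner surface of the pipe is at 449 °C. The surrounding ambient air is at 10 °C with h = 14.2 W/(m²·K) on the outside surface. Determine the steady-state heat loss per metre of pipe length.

q′ ≈ 312 W/m

For a radial system each layer contributes R = ln(r_out/r_in)/(2πkL); films add R = 1/(hA).
R_stainless steel pipe wall = ln(70.6/65)/(2π×15.9×1) = 8.272×10^-4 K/W
R_cellular glass = ln(110.6/70.6)/(2π×0.0547×1) = 1.306 K/W
R_outer film = 1/(h_o·2πr_oL) = 1/(14.2×2π×0.1106×1) = 0.1013 K/W
R_total = 1.408 K/W
Q = ΔT/R_total = 439/1.408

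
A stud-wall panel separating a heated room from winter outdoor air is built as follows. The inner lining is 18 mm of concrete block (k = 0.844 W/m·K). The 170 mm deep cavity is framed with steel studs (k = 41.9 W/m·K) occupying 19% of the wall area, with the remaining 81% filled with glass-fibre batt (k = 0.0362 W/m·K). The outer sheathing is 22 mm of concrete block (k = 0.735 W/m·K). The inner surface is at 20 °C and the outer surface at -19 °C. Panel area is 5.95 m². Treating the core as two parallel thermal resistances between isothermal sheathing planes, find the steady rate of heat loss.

Sheathing layers in series; stud and cavity paths in parallel between them.
R_inner = 0.018/(0.844×5.95) = 0.003584 K/W
R_stud  = 0.17/(41.9×0.19×5.95) = 0.003589 K/W
R_cav   = 0.17/(0.0362×0.81×5.95) = 0.9744 K/W
1/R_core = 1/R_stud + 1/R_cav → R_core = 0.003576 K/W
R_outer = 0.022/(0.735×5.95) = 0.005031 K/W
R_total = 0.01219 K/W
Q = ΔT/R_total = 39/0.01219

Q ≈ 3200 W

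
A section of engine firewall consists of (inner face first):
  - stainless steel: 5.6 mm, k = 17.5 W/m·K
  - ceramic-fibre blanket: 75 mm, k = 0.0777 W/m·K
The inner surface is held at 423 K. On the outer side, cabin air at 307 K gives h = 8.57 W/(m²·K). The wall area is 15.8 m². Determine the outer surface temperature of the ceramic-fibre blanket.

T ≈ 320 K

Model the wall as resistances in series:
R_stainless steel = L/(kA) = 0.0056/(17.5×15.8) = 2.025×10^-5 K/W
R_ceramic-fibre blanket = L/(kA) = 0.075/(0.0777×15.8) = 0.06109 K/W
R_outer film = 1/(h_o·A) = 1/(8.57×15.8) = 0.007385 K/W
R_total = 0.0685 K/W;  Q = ΔT/R_total = 116/0.0685 = 1693 W
T_interface = T_inner − Q·ΣR(inner→interface) = 423 − 1690×0.06111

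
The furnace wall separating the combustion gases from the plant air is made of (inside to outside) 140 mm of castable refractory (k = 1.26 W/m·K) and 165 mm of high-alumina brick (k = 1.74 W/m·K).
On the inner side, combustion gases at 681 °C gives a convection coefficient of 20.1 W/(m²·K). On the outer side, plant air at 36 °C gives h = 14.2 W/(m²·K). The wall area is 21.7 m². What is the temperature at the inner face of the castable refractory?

Series thermal resistances:
R_inner film = 1/(h_i·A) = 1/(20.1×21.7) = 0.002293 K/W
R_castable refractory = L/(kA) = 0.14/(1.26×21.7) = 0.00512 K/W
R_high-alumina brick = L/(kA) = 0.165/(1.74×21.7) = 0.00437 K/W
R_outer film = 1/(h_o·A) = 1/(14.2×21.7) = 0.003245 K/W
R_total = 0.01503 K/W;  Q = ΔT/R_total = 645/0.01503 = 42920 W
T_interface = T_inner − Q·ΣR(inner→interface) = 681 − 42900×0.002293

T ≈ 583 °C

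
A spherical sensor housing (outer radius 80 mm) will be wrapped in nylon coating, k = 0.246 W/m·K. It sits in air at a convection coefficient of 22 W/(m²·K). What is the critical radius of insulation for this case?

For a sphere r_cr = 2k/h = 2×0.246/22
r_cr = 22.4 mm; since the bare radius (80 mm) is above r_cr, any added insulation will reduce heat loss.

r_cr ≈ 22.4 mm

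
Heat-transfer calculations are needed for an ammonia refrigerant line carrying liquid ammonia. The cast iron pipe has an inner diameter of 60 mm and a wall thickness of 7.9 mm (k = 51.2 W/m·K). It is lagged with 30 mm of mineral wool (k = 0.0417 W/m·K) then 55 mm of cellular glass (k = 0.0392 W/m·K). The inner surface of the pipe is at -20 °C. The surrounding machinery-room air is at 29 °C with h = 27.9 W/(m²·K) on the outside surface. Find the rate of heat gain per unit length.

q′ ≈ 10.5 W/m

For a radial system each layer contributes R = ln(r_out/r_in)/(2πkL); films add R = 1/(hA).
R_cast iron pipe wall = ln(37.9/30)/(2π×51.2×1) = 7.266×10^-4 K/W
R_mineral wool = ln(67.9/37.9)/(2π×0.0417×1) = 2.225 K/W
R_cellular glass = ln(122.9/67.9)/(2π×0.0392×1) = 2.409 K/W
R_outer film = 1/(h_o·2πr_oL) = 1/(27.9×2π×0.1229×1) = 0.04642 K/W
R_total = 4.682 K/W
Q = ΔT/R_total = 49/4.682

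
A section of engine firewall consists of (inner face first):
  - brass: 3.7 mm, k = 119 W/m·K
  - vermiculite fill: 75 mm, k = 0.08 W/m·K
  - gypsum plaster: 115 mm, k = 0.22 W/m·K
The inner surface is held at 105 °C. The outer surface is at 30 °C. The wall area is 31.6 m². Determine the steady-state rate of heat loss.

Thermal resistances in series:
R_brass = L/(kA) = 0.0037/(119×31.6) = 9.839×10^-7 K/W
R_vermiculite fill = L/(kA) = 0.075/(0.08×31.6) = 0.02967 K/W
R_gypsum plaster = L/(kA) = 0.115/(0.22×31.6) = 0.01654 K/W
R_total = 0.04621 K/W
Q = ΔT / R_total = 75 / 0.04621

Q ≈ 1620 W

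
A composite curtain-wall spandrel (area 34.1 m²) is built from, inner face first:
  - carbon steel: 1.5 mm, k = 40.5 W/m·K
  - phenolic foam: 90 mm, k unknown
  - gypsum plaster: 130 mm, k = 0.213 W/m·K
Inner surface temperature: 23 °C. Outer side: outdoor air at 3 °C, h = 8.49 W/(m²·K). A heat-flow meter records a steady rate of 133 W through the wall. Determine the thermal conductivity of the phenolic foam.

Model the wall as resistances in series:
R_carbon steel = L/(kA) = 0.0015/(40.5×34.1) = 1.086×10^-6 K/W
R_gypsum plaster = L/(kA) = 0.13/(0.213×34.1) = 0.0179 K/W
R_outer film = 1/(h_o·A) = 1/(8.49×34.1) = 0.003454 K/W
Sum of known resistances R_other = 0.02135 K/W
Total R = ΔT/Q = 20/133 = 0.1504 K/W
R_phenolic foam = R_total − R_other = 0.129 K/W
k = L/(R·A) = 0.09/(0.129×34.1)

k ≈ 0.0205 W/(m·K)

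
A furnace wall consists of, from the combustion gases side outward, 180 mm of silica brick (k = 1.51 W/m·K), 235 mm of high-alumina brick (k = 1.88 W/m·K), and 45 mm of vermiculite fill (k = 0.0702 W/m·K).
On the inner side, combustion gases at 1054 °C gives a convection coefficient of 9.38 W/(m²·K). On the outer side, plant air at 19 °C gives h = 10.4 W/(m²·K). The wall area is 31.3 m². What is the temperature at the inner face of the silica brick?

T ≈ 953 °C

Series thermal resistances:
R_inner film = 1/(h_i·A) = 1/(9.38×31.3) = 0.003406 K/W
R_silica brick = L/(kA) = 0.18/(1.51×31.3) = 0.003808 K/W
R_high-alumina brick = L/(kA) = 0.235/(1.88×31.3) = 0.003994 K/W
R_vermiculite fill = L/(kA) = 0.045/(0.0702×31.3) = 0.02048 K/W
R_outer film = 1/(h_o·A) = 1/(10.4×31.3) = 0.003072 K/W
R_total = 0.03476 K/W;  Q = ΔT/R_total = 1035/0.03476 = 29780 W
T_interface = T_inner − Q·ΣR(inner→interface) = 1054 − 29800×0.003406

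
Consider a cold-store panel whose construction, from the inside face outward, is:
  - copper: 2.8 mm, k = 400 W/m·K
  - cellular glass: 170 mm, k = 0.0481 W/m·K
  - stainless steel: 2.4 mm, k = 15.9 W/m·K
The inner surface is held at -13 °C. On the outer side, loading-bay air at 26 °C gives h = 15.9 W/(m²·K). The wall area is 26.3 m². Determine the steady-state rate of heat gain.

Series thermal resistances:
R_copper = L/(kA) = 0.0028/(400×26.3) = 2.662×10^-7 K/W
R_cellular glass = L/(kA) = 0.17/(0.0481×26.3) = 0.1344 K/W
R_stainless steel = L/(kA) = 0.0024/(15.9×26.3) = 5.739×10^-6 K/W
R_outer film = 1/(h_o·A) = 1/(15.9×26.3) = 0.002391 K/W
R_total = 0.1368 K/W
Q = ΔT / R_total = 39 / 0.1368

Q ≈ 285 W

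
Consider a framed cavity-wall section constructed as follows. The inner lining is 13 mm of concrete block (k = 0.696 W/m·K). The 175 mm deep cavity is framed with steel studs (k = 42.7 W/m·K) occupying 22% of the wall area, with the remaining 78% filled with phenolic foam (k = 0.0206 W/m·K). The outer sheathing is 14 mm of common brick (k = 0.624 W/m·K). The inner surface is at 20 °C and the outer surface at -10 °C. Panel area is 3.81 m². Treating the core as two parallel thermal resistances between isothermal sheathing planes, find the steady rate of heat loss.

Sheathing layers in series; stud and cavity paths in parallel between them.
R_inner = 0.013/(0.696×3.81) = 0.004902 K/W
R_stud  = 0.175/(42.7×0.22×3.81) = 0.004889 K/W
R_cav   = 0.175/(0.0206×0.78×3.81) = 2.859 K/W
1/R_core = 1/R_stud + 1/R_cav → R_core = 0.004881 K/W
R_outer = 0.014/(0.624×3.81) = 0.005889 K/W
R_total = 0.01567 K/W
Q = ΔT/R_total = 30/0.01567

Q ≈ 1910 W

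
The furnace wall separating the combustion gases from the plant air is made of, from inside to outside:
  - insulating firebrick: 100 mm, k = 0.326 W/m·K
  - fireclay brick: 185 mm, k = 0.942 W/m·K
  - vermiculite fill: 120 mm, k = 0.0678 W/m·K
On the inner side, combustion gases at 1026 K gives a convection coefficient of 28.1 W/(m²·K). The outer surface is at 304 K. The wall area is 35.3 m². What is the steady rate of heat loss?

Model the wall as resistances in series:
R_inner film = 1/(h_i·A) = 1/(28.1×35.3) = 0.001008 K/W
R_insulating firebrick = L/(kA) = 0.1/(0.326×35.3) = 0.00869 K/W
R_fireclay brick = L/(kA) = 0.185/(0.942×35.3) = 0.005563 K/W
R_vermiculite fill = L/(kA) = 0.12/(0.0678×35.3) = 0.05014 K/W
R_total = 0.0654 K/W
Q = ΔT / R_total = 722 / 0.0654

Q ≈ 11000 W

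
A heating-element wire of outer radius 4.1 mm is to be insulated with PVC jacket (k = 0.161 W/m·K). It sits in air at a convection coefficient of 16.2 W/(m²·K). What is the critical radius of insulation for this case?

For a cylinder r_cr = k/h = 0.161/16.2
r_cr = 9.94 mm; since the bare radius (4.1 mm) is below r_cr, adding a thin layer of insulation will *increase* heat loss.

r_cr ≈ 9.94 mm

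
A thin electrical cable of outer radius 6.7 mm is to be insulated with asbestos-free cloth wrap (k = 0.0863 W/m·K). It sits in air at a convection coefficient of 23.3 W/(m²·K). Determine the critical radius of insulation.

For a cylinder r_cr = k/h = 0.0863/23.3
r_cr = 3.7 mm; since the bare radius (6.7 mm) is above r_cr, any added insulation will reduce heat loss.

r_cr ≈ 3.7 mm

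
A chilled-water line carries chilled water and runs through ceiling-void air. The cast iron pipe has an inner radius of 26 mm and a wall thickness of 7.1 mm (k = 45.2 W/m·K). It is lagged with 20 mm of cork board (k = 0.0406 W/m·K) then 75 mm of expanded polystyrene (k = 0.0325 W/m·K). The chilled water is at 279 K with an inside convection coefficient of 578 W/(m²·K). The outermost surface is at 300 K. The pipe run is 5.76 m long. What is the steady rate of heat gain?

Q ≈ 19.6 W

Treating each annulus and film as a series resistance:
R_inner film = 1/(h_i·2πr₁L) = 1/(578×2π×0.026×5.76) = 0.001839 K/W
R_cast iron pipe wall = ln(33.1/26)/(2π×45.2×5.76) = 1.476×10^-4 K/W
R_cork board = ln(53.1/33.1)/(2π×0.0406×5.76) = 0.3217 K/W
R_expanded polystyrene = ln(128.1/53.1)/(2π×0.0325×5.76) = 0.7487 K/W
R_total = 1.072 K/W
Q = ΔT/R_total = 21/1.072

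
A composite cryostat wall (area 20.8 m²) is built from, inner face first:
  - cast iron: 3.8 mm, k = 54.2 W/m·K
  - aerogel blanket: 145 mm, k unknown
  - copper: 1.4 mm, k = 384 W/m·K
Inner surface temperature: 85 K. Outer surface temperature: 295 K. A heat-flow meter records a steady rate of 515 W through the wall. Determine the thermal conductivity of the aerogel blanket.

k ≈ 0.0171 W/(m·K)

Thermal resistances in series:
R_cast iron = L/(kA) = 0.0038/(54.2×20.8) = 3.371×10^-6 K/W
R_copper = L/(kA) = 0.0014/(384×20.8) = 1.753×10^-7 K/W
Sum of known resistances R_other = 3.546×10^-6 K/W
Total R = ΔT/Q = 210/515 = 0.4078 K/W
R_aerogel blanket = R_total − R_other = 0.4078 K/W
k = L/(R·A) = 0.145/(0.4078×20.8)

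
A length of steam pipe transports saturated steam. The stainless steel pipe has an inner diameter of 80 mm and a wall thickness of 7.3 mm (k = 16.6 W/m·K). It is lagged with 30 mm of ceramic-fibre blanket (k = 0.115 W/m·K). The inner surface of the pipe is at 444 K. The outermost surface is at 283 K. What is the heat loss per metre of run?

Cylindrical conduction, so R = ln(r₂/r₁)/(2πkL) per layer, in series:
R_stainless steel pipe wall = ln(47.3/40)/(2π×16.6×1) = 0.001607 K/W
R_ceramic-fibre blanket = ln(77.3/47.3)/(2π×0.115×1) = 0.6798 K/W
R_total = 0.6814 K/W
Q = ΔT/R_total = 161/0.6814

q′ ≈ 236 W/m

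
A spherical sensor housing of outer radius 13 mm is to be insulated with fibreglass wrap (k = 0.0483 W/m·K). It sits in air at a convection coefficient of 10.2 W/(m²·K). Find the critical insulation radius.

r_cr ≈ 9.47 mm

For a sphere r_cr = 2k/h = 2×0.0483/10.2
r_cr = 9.47 mm; since the bare radius (13 mm) is above r_cr, any added insulation will reduce heat loss.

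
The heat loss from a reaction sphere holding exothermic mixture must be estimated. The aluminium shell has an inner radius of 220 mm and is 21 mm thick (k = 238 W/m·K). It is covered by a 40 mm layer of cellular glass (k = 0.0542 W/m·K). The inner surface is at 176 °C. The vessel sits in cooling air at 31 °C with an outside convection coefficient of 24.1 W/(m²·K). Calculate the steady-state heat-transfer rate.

For a spherical shell R = (1/r₁ − 1/r₂)/(4πk); film R = 1/(h·4πr²). In series:
R_aluminium shell = (1/0.22 − 1/0.241)/(4π×238) = 1.324×10^-4 K/W
R_cellular glass = (1/0.241 − 1/0.281)/(4π×0.0542) = 0.8672 K/W
R_outer film = 1/(h·4πr_o²) = 1/(24.1×4π×0.281²) = 0.04182 K/W
R_total = 0.9092 K/W
Q = ΔT/R_total = 145/0.9092

Q ≈ 159 W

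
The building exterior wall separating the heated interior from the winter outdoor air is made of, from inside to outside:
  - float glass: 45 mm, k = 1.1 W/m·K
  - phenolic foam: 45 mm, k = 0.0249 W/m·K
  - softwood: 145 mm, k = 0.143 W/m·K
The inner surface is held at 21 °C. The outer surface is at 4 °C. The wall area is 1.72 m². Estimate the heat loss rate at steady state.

Model the wall as resistances in series:
R_float glass = L/(kA) = 0.045/(1.1×1.72) = 0.02378 K/W
R_phenolic foam = L/(kA) = 0.045/(0.0249×1.72) = 1.051 K/W
R_softwood = L/(kA) = 0.145/(0.143×1.72) = 0.5895 K/W
R_total = 1.664 K/W
Q = ΔT / R_total = 17 / 1.664

Q ≈ 10.2 W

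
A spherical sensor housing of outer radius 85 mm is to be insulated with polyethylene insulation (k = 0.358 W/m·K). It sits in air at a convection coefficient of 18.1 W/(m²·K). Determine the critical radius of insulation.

r_cr ≈ 39.6 mm

For a sphere r_cr = 2k/h = 2×0.358/18.1
r_cr = 39.6 mm; since the bare radius (85 mm) is above r_cr, any added insulation will reduce heat loss.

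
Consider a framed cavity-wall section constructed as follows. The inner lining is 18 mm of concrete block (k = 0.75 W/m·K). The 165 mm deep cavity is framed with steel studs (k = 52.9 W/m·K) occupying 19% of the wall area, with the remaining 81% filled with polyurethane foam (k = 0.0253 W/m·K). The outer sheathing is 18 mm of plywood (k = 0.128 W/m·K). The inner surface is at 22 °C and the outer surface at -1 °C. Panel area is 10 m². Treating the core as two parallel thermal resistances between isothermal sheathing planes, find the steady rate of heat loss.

Sheathing layers in series; stud and cavity paths in parallel between them.
R_inner = 0.018/(0.75×10) = 0.0024 K/W
R_stud  = 0.165/(52.9×0.19×10) = 0.001642 K/W
R_cav   = 0.165/(0.0253×0.81×10) = 0.8052 K/W
1/R_core = 1/R_stud + 1/R_cav → R_core = 0.001638 K/W
R_outer = 0.018/(0.128×10) = 0.01406 K/W
R_total = 0.0181 K/W
Q = ΔT/R_total = 23/0.0181

Q ≈ 1270 W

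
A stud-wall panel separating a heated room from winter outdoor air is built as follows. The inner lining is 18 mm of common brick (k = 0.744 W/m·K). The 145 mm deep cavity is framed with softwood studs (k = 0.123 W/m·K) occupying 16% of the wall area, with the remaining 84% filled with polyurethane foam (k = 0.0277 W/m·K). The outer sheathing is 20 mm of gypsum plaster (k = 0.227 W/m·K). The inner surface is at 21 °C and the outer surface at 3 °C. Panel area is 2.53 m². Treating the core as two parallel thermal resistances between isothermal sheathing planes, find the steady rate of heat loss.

Sheathing layers in series; stud and cavity paths in parallel between them.
R_inner = 0.018/(0.744×2.53) = 0.009563 K/W
R_stud  = 0.145/(0.123×0.16×2.53) = 2.912 K/W
R_cav   = 0.145/(0.0277×0.84×2.53) = 2.463 K/W
1/R_core = 1/R_stud + 1/R_cav → R_core = 1.334 K/W
R_outer = 0.02/(0.227×2.53) = 0.03482 K/W
R_total = 1.379 K/W
Q = ΔT/R_total = 18/1.379

Q ≈ 13.1 W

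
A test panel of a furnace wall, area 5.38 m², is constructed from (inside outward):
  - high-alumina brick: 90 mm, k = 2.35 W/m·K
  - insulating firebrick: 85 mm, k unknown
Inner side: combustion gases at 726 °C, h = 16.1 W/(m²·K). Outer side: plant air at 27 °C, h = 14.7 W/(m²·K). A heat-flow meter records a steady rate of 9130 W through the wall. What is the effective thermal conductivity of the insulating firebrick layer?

Using the resistance-network approach (series):
R_inner film = 1/(h_i·A) = 1/(16.1×5.38) = 0.01154 K/W
R_high-alumina brick = L/(kA) = 0.09/(2.35×5.38) = 0.007119 K/W
R_outer film = 1/(h_o·A) = 1/(14.7×5.38) = 0.01264 K/W
Sum of known resistances R_other = 0.03131 K/W
Total R = ΔT/Q = 699/9130 = 0.07656 K/W
R_insulating firebrick = R_total − R_other = 0.04525 K/W
k = L/(R·A) = 0.085/(0.04525×5.38)

k ≈ 0.349 W/(m·K)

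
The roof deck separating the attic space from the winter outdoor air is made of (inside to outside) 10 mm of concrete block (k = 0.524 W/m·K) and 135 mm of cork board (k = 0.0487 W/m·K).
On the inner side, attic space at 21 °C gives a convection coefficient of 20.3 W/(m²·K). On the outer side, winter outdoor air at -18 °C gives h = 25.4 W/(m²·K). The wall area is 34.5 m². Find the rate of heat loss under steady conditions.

Q ≈ 467 W

Using the resistance-network approach (series):
R_inner film = 1/(h_i·A) = 1/(20.3×34.5) = 0.001428 K/W
R_concrete block = L/(kA) = 0.01/(0.524×34.5) = 5.532×10^-4 K/W
R_cork board = L/(kA) = 0.135/(0.0487×34.5) = 0.08035 K/W
R_outer film = 1/(h_o·A) = 1/(25.4×34.5) = 0.001141 K/W
R_total = 0.08347 K/W
Q = ΔT / R_total = 39 / 0.08347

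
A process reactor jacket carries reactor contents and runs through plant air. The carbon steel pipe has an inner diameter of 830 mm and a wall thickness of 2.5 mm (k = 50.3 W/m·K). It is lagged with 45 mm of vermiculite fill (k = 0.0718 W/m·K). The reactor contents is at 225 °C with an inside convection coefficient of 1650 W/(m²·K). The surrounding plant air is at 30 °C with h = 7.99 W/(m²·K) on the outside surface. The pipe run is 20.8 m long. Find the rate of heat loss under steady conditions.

Q ≈ 15000 W

Per-layer cylindrical resistances, series-summed:
R_inner film = 1/(h_i·2πr₁L) = 1/(1650×2π×0.415×20.8) = 1.117×10^-5 K/W
R_carbon steel pipe wall = ln(417.5/415)/(2π×50.3×20.8) = 9.136×10^-7 K/W
R_vermiculite fill = ln(462.5/417.5)/(2π×0.0718×20.8) = 0.01091 K/W
R_outer film = 1/(h_o·2πr_oL) = 1/(7.99×2π×0.4625×20.8) = 0.002071 K/W
R_total = 0.01299 K/W
Q = ΔT/R_total = 195/0.01299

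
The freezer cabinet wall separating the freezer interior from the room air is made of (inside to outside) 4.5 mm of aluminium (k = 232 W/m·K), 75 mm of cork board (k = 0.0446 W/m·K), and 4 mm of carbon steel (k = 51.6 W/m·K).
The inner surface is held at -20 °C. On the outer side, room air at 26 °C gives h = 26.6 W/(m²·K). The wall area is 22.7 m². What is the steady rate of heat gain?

Model the wall as resistances in series:
R_aluminium = L/(kA) = 0.0045/(232×22.7) = 8.545×10^-7 K/W
R_cork board = L/(kA) = 0.075/(0.0446×22.7) = 0.07408 K/W
R_carbon steel = L/(kA) = 0.004/(51.6×22.7) = 3.415×10^-6 K/W
R_outer film = 1/(h_o·A) = 1/(26.6×22.7) = 0.001656 K/W
R_total = 0.07574 K/W
Q = ΔT / R_total = 46 / 0.07574

Q ≈ 607 W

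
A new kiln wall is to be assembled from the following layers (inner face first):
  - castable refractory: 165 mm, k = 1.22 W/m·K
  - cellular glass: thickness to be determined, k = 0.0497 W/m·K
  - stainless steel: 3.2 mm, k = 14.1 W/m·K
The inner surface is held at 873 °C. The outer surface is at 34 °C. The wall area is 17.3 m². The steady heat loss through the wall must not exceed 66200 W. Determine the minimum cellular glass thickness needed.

L ≈ 4.16 mm

Series thermal resistances:
R_castable refractory = L/(kA) = 0.165/(1.22×17.3) = 0.007818 K/W
R_stainless steel = L/(kA) = 0.0032/(14.1×17.3) = 1.312×10^-5 K/W
Sum of the known resistances R_other = 0.007831 K/W
Required total resistance R_tot = ΔT/Q_allow = 839/66200 = 0.01267 K/W
R_cellular glass = R_tot − R_other = 0.004843 K/W
L = R·k·A = 0.004843×0.0497×17.3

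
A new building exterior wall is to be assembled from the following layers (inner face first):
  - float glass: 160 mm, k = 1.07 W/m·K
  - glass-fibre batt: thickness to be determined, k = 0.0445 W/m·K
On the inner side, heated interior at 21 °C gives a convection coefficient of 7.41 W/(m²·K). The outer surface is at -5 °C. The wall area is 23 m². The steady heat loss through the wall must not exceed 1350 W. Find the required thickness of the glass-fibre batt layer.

L ≈ 7.05 mm

Treating each layer as a thermal resistance in series:
R_inner film = 1/(h_i·A) = 1/(7.41×23) = 0.005868 K/W
R_float glass = L/(kA) = 0.16/(1.07×23) = 0.006501 K/W
Sum of the known resistances R_other = 0.01237 K/W
Required total resistance R_tot = ΔT/Q_allow = 26/1350 = 0.01926 K/W
R_glass-fibre batt = R_tot − R_other = 0.00689 K/W
L = R·k·A = 0.00689×0.0445×23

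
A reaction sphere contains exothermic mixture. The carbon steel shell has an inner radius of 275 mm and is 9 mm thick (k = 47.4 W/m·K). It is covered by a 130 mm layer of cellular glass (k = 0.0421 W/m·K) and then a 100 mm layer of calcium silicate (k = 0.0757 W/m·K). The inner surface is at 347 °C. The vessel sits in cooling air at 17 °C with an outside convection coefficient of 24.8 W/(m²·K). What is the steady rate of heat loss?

Radial (spherical) resistances in series:
R_carbon steel shell = (1/0.275 − 1/0.284)/(4π×47.4) = 1.935×10^-4 K/W
R_cellular glass = (1/0.284 − 1/0.414)/(4π×0.0421) = 2.09 K/W
R_calcium silicate = (1/0.414 − 1/0.514)/(4π×0.0757) = 0.494 K/W
R_outer film = 1/(h·4πr_o²) = 1/(24.8×4π×0.514²) = 0.01215 K/W
R_total = 2.596 K/W
Q = ΔT/R_total = 330/2.596

Q ≈ 127 W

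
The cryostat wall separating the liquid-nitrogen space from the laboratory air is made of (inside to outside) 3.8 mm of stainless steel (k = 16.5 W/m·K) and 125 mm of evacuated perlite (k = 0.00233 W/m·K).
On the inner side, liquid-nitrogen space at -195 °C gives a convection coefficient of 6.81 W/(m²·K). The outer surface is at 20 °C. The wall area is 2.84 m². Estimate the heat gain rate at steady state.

Q ≈ 11.4 W

Series thermal resistances:
R_inner film = 1/(h_i·A) = 1/(6.81×2.84) = 0.05171 K/W
R_stainless steel = L/(kA) = 0.0038/(16.5×2.84) = 8.109×10^-5 K/W
R_evacuated perlite = L/(kA) = 0.125/(0.00233×2.84) = 18.89 K/W
R_total = 18.94 K/W
Q = ΔT / R_total = 215 / 18.94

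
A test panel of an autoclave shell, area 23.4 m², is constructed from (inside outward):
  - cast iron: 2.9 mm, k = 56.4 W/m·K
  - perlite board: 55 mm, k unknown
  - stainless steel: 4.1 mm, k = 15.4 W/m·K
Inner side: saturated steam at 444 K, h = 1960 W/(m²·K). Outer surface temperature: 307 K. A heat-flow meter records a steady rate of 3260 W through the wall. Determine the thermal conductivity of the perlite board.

Thermal resistances in series:
R_inner film = 1/(h_i·A) = 1/(1960×23.4) = 2.18×10^-5 K/W
R_cast iron = L/(kA) = 0.0029/(56.4×23.4) = 2.197×10^-6 K/W
R_stainless steel = L/(kA) = 0.0041/(15.4×23.4) = 1.138×10^-5 K/W
Sum of known resistances R_other = 3.538×10^-5 K/W
Total R = ΔT/Q = 137/3260 = 0.04202 K/W
R_perlite board = R_total − R_other = 0.04199 K/W
k = L/(R·A) = 0.055/(0.04199×23.4)

k ≈ 0.056 W/(m·K)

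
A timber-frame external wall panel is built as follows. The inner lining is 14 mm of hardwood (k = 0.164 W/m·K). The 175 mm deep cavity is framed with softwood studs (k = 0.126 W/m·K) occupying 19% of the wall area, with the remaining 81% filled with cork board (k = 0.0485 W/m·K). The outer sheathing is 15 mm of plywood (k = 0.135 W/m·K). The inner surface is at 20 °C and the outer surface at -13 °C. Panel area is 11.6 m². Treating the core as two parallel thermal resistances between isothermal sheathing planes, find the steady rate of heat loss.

Q ≈ 129 W

Sheathing layers in series; stud and cavity paths in parallel between them.
R_inner = 0.014/(0.164×11.6) = 0.007359 K/W
R_stud  = 0.175/(0.126×0.19×11.6) = 0.6302 K/W
R_cav   = 0.175/(0.0485×0.81×11.6) = 0.384 K/W
1/R_core = 1/R_stud + 1/R_cav → R_core = 0.2386 K/W
R_outer = 0.015/(0.135×11.6) = 0.009579 K/W
R_total = 0.2555 K/W
Q = ΔT/R_total = 33/0.2555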